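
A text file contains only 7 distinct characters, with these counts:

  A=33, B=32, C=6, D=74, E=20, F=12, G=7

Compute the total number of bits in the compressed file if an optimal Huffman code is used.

Merge the two smallest weights repeatedly:
combine C(6), G(7) → 13
combine F(12), 13 → 25
combine E(20), 25 → 45
combine B(32), A(33) → 65
combine 45, 65 → 110
combine D(74), 110 → 184
Each symbol's bit-cost is frequency × depth; summing gives 442 bits (equivalently 13 + 25 + 45 + 65 + 110 + 184).

442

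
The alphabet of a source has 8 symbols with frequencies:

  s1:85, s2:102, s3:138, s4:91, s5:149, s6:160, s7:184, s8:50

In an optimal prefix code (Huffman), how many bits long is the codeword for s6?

3

Huffman merges, smallest pair first:
s8(50) + s1(85) → 135
s4(91) + s2(102) → 193
135 + s3(138) → 273
s5(149) + s6(160) → 309
s7(184) + 193 → 377
273 + 309 → 582
377 + 582 → 959
s6's leaf is at depth 3, giving a 3-bit codeword.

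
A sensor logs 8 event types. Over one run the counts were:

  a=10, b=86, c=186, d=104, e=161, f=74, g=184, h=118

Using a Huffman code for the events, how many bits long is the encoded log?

2653

Greedily combine the two least-frequent nodes:
combine a(10), f(74) → 84
combine 84, b(86) → 170
combine d(104), h(118) → 222
combine e(161), 170 → 331
combine g(184), c(186) → 370
combine 222, 331 → 553
combine 370, 553 → 923
The encoded length is the sum of every internal node's weight: 84 + 170 + 222 + 331 + 370 + 553 + 923 = 2653 bits.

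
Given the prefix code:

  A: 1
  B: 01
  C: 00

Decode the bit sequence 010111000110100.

Read left to right; each codeword is recognised as soon as it completes (prefix code):
  01→B | 01→B | 1→A | 1→A | 00→C | 01→B | 1→A | 01→B | 00→C
Decoded message: BBAACBABC

BBAACBABC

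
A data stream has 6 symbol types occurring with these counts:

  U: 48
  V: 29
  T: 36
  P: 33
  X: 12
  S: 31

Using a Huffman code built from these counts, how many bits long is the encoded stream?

Greedily combine the two least-frequent nodes:
X(12) + V(29) → 41
S(31) + P(33) → 64
T(36) + 41 → 77
U(48) + 64 → 112
77 + 112 → 189
Each symbol's bit-cost is frequency × depth; summing gives 483 bits (equivalently 41 + 64 + 77 + 112 + 189).

483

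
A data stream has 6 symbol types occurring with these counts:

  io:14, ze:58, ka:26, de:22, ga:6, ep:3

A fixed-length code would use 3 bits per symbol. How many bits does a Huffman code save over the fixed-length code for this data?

Fixed-length: 3 bits × 129 symbols = 387 bits.
Huffman merges:
ep(3) + ga(6) → 9
9 + io(14) → 23
de(22) + 23 → 45
ka(26) + 45 → 71
ze(58) + 71 → 129
Huffman total = 9 + 23 + 45 + 71 + 129 = 277 bits.
Saving = 387 − 277 = 110 bits.

110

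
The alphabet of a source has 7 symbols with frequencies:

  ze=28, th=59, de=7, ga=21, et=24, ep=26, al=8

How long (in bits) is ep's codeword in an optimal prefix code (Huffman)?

Repeatedly merge the two smallest:
de(7) + al(8) → 15
15 + ga(21) → 36
et(24) + ep(26) → 50
ze(28) + 36 → 64
50 + th(59) → 109
64 + 109 → 173
ep sits 3 levels below the root, so its codeword is 3 bits.

3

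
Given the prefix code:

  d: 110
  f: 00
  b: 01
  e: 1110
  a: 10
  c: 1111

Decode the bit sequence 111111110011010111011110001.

Read left to right; each codeword is recognised as soon as it completes (prefix code):
  1111→c | 1111→c | 00→f | 110→d | 10→a | 1110→e | 1111→c | 00→f | 01→b
Decoded message: ccfdaecfb

ccfdaecfb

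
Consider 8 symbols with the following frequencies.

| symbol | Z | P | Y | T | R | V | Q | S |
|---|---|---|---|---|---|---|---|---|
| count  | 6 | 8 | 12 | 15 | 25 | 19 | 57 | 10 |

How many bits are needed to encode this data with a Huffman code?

407

Merge the two smallest weights repeatedly:
combine Z(6), P(8) → 14
combine S(10), Y(12) → 22
combine 14, T(15) → 29
combine V(19), 22 → 41
combine R(25), 29 → 54
combine 41, 54 → 95
combine Q(57), 95 → 152
Each symbol's bit-cost is frequency × depth; summing gives 407 bits (equivalently 14 + 22 + 29 + 41 + 54 + 95 + 152).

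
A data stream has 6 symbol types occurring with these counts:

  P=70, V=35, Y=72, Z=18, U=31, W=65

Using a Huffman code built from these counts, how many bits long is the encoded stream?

Build the Huffman tree bottom-up:
merge Z(18) and U(31): 49
merge V(35) and 49: 84
merge W(65) and P(70): 135
merge Y(72) and 84: 156
merge 135 and 156: 291
Each symbol's bit-cost is frequency × depth; summing gives 715 bits (equivalently 49 + 84 + 135 + 156 + 291).

715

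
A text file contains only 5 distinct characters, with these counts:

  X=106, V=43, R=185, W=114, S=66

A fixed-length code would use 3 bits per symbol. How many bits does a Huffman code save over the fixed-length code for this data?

Fixed-length: 3 bits × 514 symbols = 1542 bits.
Huffman merges:
combine V(43), S(66) → 109
combine X(106), 109 → 215
combine W(114), R(185) → 299
combine 215, 299 → 514
Huffman total = 109 + 215 + 299 + 514 = 1137 bits.
Saving = 1542 − 1137 = 405 bits.

405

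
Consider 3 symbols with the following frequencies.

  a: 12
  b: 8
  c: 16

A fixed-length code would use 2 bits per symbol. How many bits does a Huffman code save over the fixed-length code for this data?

16

Fixed-length: 2 bits × 36 symbols = 72 bits.
Huffman merges:
combine b(8), a(12) → 20
combine c(16), 20 → 36
Huffman total = 20 + 36 = 56 bits.
Saving = 72 − 56 = 16 bits.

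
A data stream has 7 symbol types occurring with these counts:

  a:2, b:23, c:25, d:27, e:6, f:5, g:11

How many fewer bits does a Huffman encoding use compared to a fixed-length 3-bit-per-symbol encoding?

55

Fixed-length: 3 bits × 99 symbols = 297 bits.
Huffman merges:
combine a(2), f(5) → 7
combine e(6), 7 → 13
combine g(11), 13 → 24
combine b(23), 24 → 47
combine c(25), d(27) → 52
combine 47, 52 → 99
Huffman total = 7 + 13 + 24 + 47 + 52 + 99 = 242 bits.
Saving = 297 − 242 = 55 bits.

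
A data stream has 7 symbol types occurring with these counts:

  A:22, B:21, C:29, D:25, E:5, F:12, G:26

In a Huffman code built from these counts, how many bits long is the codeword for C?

Build the tree from the bottom:
merge E(5) and F(12): 17
merge 17 and B(21): 38
merge A(22) and D(25): 47
merge G(26) and C(29): 55
merge 38 and 47: 85
merge 55 and 85: 140
C's leaf is at depth 2, giving a 2-bit codeword.

2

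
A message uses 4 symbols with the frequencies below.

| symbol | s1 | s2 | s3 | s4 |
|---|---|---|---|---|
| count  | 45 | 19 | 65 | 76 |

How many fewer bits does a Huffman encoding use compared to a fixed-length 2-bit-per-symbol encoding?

12

Fixed-length: 2 bits × 205 symbols = 410 bits.
Huffman merges:
s2(19) + s1(45) → 64
64 + s3(65) → 129
s4(76) + 129 → 205
Huffman total = 64 + 129 + 205 = 398 bits.
Saving = 410 − 398 = 12 bits.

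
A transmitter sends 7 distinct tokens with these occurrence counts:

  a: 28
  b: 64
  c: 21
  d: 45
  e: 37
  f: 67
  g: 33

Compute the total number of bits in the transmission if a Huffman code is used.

Greedily combine the two least-frequent nodes:
combine c(21), a(28) → 49
combine g(33), e(37) → 70
combine d(45), 49 → 94
combine b(64), f(67) → 131
combine 70, 94 → 164
combine 131, 164 → 295
Each symbol's bit-cost is frequency × depth; summing gives 803 bits (equivalently 49 + 70 + 94 + 131 + 164 + 295).

803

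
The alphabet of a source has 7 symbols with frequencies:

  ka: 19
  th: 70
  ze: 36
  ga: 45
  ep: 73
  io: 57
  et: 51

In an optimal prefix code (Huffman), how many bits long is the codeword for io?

3

Huffman merges, smallest pair first:
ka(19) + ze(36) → 55
ga(45) + et(51) → 96
55 + io(57) → 112
th(70) + ep(73) → 143
96 + 112 → 208
143 + 208 → 351
io sits 3 levels below the root, so its codeword is 3 bits.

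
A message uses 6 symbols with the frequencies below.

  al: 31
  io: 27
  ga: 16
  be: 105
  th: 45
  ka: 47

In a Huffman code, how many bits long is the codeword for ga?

4

Huffman merges, smallest pair first:
combine ga(16), io(27) → 43
combine al(31), 43 → 74
combine th(45), ka(47) → 92
combine 74, 92 → 166
combine be(105), 166 → 271
The subtree containing ga is merged 4 times, so code length = 4.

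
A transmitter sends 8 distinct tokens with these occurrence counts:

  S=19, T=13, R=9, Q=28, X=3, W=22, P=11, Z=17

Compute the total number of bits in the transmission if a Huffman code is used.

Build the Huffman tree bottom-up:
merge X(3) and R(9): 12
merge P(11) and 12: 23
merge T(13) and Z(17): 30
merge S(19) and W(22): 41
merge 23 and Q(28): 51
merge 30 and 41: 71
merge 51 and 71: 122
Each symbol's bit-cost is frequency × depth; summing gives 350 bits (equivalently 12 + 23 + 30 + 41 + 51 + 71 + 122).

350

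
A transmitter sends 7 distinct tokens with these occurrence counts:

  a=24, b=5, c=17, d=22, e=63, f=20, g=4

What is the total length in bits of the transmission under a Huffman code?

Merge the two smallest weights repeatedly:
g(4) + b(5) → 9
9 + c(17) → 26
f(20) + d(22) → 42
a(24) + 26 → 50
42 + 50 → 92
e(63) + 92 → 155
Total encoded bits = sum of merged weights = 9 + 26 + 42 + 50 + 92 + 155 = 374.

374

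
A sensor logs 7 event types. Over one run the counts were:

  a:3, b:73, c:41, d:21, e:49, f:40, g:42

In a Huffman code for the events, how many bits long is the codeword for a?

4

Repeatedly merge the two smallest:
a(3) + d(21) → 24
24 + f(40) → 64
c(41) + g(42) → 83
e(49) + 64 → 113
b(73) + 83 → 156
113 + 156 → 269
a's leaf is at depth 4, giving a 4-bit codeword.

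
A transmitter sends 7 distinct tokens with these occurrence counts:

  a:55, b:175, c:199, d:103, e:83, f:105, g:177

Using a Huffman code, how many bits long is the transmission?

2453

Greedily combine the two least-frequent nodes:
combine a(55), e(83) → 138
combine d(103), f(105) → 208
combine 138, b(175) → 313
combine g(177), c(199) → 376
combine 208, 313 → 521
combine 376, 521 → 897
Total encoded bits = sum of merged weights = 138 + 208 + 313 + 376 + 521 + 897 = 2453.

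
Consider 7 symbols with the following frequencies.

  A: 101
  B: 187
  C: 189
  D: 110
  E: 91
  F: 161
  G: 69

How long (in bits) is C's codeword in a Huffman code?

2

Build the tree from the bottom:
merge G(69) and E(91): 160
merge A(101) and D(110): 211
merge 160 and F(161): 321
merge B(187) and C(189): 376
merge 211 and 321: 532
merge 376 and 532: 908
C's leaf is at depth 2, giving a 2-bit codeword.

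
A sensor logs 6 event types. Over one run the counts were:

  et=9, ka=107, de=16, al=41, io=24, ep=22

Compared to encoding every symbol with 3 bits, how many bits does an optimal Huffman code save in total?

189

Fixed-length: 3 bits × 219 symbols = 657 bits.
Huffman merges:
merge et(9) and de(16): 25
merge ep(22) and io(24): 46
merge 25 and al(41): 66
merge 46 and 66: 112
merge ka(107) and 112: 219
Huffman total = 25 + 46 + 66 + 112 + 219 = 468 bits.
Saving = 657 − 468 = 189 bits.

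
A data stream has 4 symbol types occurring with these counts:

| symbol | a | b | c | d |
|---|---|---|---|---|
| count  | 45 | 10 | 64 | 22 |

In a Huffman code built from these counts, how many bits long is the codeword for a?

Huffman merges, smallest pair first:
combine b(10), d(22) → 32
combine 32, a(45) → 77
combine c(64), 77 → 141
a's leaf is at depth 2, giving a 2-bit codeword.

2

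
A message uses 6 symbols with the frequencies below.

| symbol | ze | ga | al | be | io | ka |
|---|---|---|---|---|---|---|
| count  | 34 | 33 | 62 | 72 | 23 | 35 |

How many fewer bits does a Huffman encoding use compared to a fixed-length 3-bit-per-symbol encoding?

Fixed-length: 3 bits × 259 symbols = 777 bits.
Huffman merges:
merge io(23) and ga(33): 56
merge ze(34) and ka(35): 69
merge 56 and al(62): 118
merge 69 and be(72): 141
merge 118 and 141: 259
Huffman total = 56 + 69 + 118 + 141 + 259 = 643 bits.
Saving = 777 − 643 = 134 bits.

134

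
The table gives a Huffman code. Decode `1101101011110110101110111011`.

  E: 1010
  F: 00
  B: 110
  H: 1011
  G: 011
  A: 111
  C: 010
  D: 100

Read left to right; each codeword is recognised as soon as it completes (prefix code):
  110→B | 110→B | 1011→H | 110→B | 110→B | 1011→H | 1011→H | 1011→H
Decoded message: BBHBBHHH

BBHBBHHH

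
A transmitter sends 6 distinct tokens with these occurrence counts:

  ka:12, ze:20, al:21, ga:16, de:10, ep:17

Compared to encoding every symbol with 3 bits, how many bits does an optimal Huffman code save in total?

Fixed-length: 3 bits × 96 symbols = 288 bits.
Huffman merges:
combine de(10), ka(12) → 22
combine ga(16), ep(17) → 33
combine ze(20), al(21) → 41
combine 22, 33 → 55
combine 41, 55 → 96
Huffman total = 22 + 33 + 41 + 55 + 96 = 247 bits.
Saving = 288 − 247 = 41 bits.

41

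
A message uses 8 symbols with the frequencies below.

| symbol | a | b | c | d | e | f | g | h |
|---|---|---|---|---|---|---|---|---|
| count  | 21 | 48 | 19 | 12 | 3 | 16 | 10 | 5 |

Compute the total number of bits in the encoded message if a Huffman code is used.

Greedily combine the two least-frequent nodes:
combine e(3), h(5) → 8
combine 8, g(10) → 18
combine d(12), f(16) → 28
combine 18, c(19) → 37
combine a(21), 28 → 49
combine 37, b(48) → 85
combine 49, 85 → 134
Each symbol's bit-cost is frequency × depth; summing gives 359 bits (equivalently 8 + 18 + 28 + 37 + 49 + 85 + 134).

359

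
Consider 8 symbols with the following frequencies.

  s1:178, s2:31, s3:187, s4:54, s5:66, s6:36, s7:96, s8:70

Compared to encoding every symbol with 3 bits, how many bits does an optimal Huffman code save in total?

Fixed-length: 3 bits × 718 symbols = 2154 bits.
Huffman merges:
combine s2(31), s6(36) → 67
combine s4(54), s5(66) → 120
combine 67, s8(70) → 137
combine s7(96), 120 → 216
combine 137, s1(178) → 315
combine s3(187), 216 → 403
combine 315, 403 → 718
Huffman total = 67 + 120 + 137 + 216 + 315 + 403 + 718 = 1976 bits.
Saving = 2154 − 1976 = 178 bits.

178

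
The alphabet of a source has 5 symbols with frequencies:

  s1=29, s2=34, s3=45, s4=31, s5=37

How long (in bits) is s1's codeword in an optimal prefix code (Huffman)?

Huffman merges, smallest pair first:
merge s1(29) and s4(31): 60
merge s2(34) and s5(37): 71
merge s3(45) and 60: 105
merge 71 and 105: 176
The subtree containing s1 is merged 3 times, so code length = 3.

3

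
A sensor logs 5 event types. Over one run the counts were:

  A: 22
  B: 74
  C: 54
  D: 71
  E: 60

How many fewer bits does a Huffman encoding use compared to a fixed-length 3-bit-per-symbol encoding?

205

Fixed-length: 3 bits × 281 symbols = 843 bits.
Huffman merges:
combine A(22), C(54) → 76
combine E(60), D(71) → 131
combine B(74), 76 → 150
combine 131, 150 → 281
Huffman total = 76 + 131 + 150 + 281 = 638 bits.
Saving = 843 − 638 = 205 bits.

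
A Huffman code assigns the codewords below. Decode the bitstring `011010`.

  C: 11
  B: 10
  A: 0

Read left to right; each codeword is recognised as soon as it completes (prefix code):
  0→A | 11→C | 0→A | 10→B
Decoded message: ACAB

ACAB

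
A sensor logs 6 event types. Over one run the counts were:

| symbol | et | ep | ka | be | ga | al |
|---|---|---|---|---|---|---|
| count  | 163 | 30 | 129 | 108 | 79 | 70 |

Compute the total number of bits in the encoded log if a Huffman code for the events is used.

Greedily combine the two least-frequent nodes:
merge ep(30) and al(70): 100
merge ga(79) and 100: 179
merge be(108) and ka(129): 237
merge et(163) and 179: 342
merge 237 and 342: 579
Total encoded bits = sum of merged weights = 100 + 179 + 237 + 342 + 579 = 1437.

1437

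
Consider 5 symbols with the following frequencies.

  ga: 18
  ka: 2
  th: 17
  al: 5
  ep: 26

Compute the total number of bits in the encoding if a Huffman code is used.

141

Merge the two smallest weights repeatedly:
combine ka(2), al(5) → 7
combine 7, th(17) → 24
combine ga(18), 24 → 42
combine ep(26), 42 → 68
Each symbol's bit-cost is frequency × depth; summing gives 141 bits (equivalently 7 + 24 + 42 + 68).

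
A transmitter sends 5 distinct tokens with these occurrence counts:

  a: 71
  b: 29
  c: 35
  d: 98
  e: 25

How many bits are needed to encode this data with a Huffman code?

Build the Huffman tree bottom-up:
e(25) + b(29) → 54
c(35) + 54 → 89
a(71) + 89 → 160
d(98) + 160 → 258
Total encoded bits = sum of merged weights = 54 + 89 + 160 + 258 = 561.

561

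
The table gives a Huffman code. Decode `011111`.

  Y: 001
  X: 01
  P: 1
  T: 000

Read left to right; each codeword is recognised as soon as it completes (prefix code):
  01→X | 1→P | 1→P | 1→P | 1→P
Decoded message: XPPPP

XPPPP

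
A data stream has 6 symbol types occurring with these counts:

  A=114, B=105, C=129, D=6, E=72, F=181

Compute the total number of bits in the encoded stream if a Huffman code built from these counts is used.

Greedily combine the two least-frequent nodes:
combine D(6), E(72) → 78
combine 78, B(105) → 183
combine A(114), C(129) → 243
combine F(181), 183 → 364
combine 243, 364 → 607
Total encoded bits = sum of merged weights = 78 + 183 + 243 + 364 + 607 = 1475.

1475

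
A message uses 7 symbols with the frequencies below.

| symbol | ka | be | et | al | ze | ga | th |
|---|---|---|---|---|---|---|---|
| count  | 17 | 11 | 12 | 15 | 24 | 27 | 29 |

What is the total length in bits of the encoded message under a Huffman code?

Merge the two smallest weights repeatedly:
be(11) + et(12) → 23
al(15) + ka(17) → 32
23 + ze(24) → 47
ga(27) + th(29) → 56
32 + 47 → 79
56 + 79 → 135
Each symbol's bit-cost is frequency × depth; summing gives 372 bits (equivalently 23 + 32 + 47 + 56 + 79 + 135).

372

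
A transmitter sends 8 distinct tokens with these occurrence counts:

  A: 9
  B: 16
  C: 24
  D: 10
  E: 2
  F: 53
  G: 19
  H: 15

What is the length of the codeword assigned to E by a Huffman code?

5

Repeatedly merge the two smallest:
combine E(2), A(9) → 11
combine D(10), 11 → 21
combine H(15), B(16) → 31
combine G(19), 21 → 40
combine C(24), 31 → 55
combine 40, F(53) → 93
combine 55, 93 → 148
The subtree containing E is merged 5 times, so code length = 5.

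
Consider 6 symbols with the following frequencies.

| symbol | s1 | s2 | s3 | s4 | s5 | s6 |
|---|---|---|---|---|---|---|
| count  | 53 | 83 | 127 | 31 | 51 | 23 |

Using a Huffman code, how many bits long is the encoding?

894

Greedily combine the two least-frequent nodes:
combine s6(23), s4(31) → 54
combine s5(51), s1(53) → 104
combine 54, s2(83) → 137
combine 104, s3(127) → 231
combine 137, 231 → 368
Each symbol's bit-cost is frequency × depth; summing gives 894 bits (equivalently 54 + 104 + 137 + 231 + 368).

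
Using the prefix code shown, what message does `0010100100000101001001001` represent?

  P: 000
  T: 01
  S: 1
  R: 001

RTRPRTRRR

Read left to right; each codeword is recognised as soon as it completes (prefix code):
  001→R | 01→T | 001→R | 000→P | 001→R | 01→T | 001→R | 001→R | 001→R
Decoded message: RTRPRTRRR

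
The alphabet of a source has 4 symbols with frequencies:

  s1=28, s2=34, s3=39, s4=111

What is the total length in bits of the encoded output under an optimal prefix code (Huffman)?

Merge the two smallest weights repeatedly:
s1(28) + s2(34) → 62
s3(39) + 62 → 101
101 + s4(111) → 212
Each symbol's bit-cost is frequency × depth; summing gives 375 bits (equivalently 62 + 101 + 212).

375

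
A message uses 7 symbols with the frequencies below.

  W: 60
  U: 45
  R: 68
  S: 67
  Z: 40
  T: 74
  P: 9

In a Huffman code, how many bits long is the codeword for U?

Huffman merges, smallest pair first:
combine P(9), Z(40) → 49
combine U(45), 49 → 94
combine W(60), S(67) → 127
combine R(68), T(74) → 142
combine 94, 127 → 221
combine 142, 221 → 363
U's leaf is at depth 3, giving a 3-bit codeword.

3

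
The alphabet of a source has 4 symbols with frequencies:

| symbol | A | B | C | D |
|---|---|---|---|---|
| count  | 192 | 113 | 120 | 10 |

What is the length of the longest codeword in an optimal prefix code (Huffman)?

3

Merge the two lowest-weight nodes at each step:
combine D(10), B(113) → 123
combine C(120), 123 → 243
combine A(192), 243 → 435
Maximum depth reached is 3.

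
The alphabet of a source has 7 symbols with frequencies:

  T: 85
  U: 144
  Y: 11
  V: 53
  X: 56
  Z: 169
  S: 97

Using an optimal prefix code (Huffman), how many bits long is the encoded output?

Greedily combine the two least-frequent nodes:
combine Y(11), V(53) → 64
combine X(56), 64 → 120
combine T(85), S(97) → 182
combine 120, U(144) → 264
combine Z(169), 182 → 351
combine 264, 351 → 615
Each symbol's bit-cost is frequency × depth; summing gives 1596 bits (equivalently 64 + 120 + 182 + 264 + 351 + 615).

1596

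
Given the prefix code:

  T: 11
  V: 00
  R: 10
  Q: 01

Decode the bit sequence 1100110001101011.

Read left to right; each codeword is recognised as soon as it completes (prefix code):
  11→T | 00→V | 11→T | 00→V | 01→Q | 10→R | 10→R | 11→T
Decoded message: TVTVQRRT

TVTVQRRT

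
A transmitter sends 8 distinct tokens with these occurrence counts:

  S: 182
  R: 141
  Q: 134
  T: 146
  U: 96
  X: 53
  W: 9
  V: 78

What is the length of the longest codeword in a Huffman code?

Merge the two lowest-weight nodes at each step:
W(9) + X(53) → 62
62 + V(78) → 140
U(96) + Q(134) → 230
140 + R(141) → 281
T(146) + S(182) → 328
230 + 281 → 511
328 + 511 → 839
The first pair merged (W, X) ends up deepest, at depth 5.

5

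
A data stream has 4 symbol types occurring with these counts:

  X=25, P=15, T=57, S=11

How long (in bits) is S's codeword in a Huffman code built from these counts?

3

Build the tree from the bottom:
combine S(11), P(15) → 26
combine X(25), 26 → 51
combine 51, T(57) → 108
S sits 3 levels below the root, so its codeword is 3 bits.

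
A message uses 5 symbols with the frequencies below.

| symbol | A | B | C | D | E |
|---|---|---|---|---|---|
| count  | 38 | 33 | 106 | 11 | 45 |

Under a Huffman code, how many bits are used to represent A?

Repeatedly merge the two smallest:
D(11) + B(33) → 44
A(38) + 44 → 82
E(45) + 82 → 127
C(106) + 127 → 233
A's leaf is at depth 3, giving a 3-bit codeword.

3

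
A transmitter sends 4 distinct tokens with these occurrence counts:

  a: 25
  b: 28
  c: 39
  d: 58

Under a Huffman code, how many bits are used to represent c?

Build the tree from the bottom:
merge a(25) and b(28): 53
merge c(39) and 53: 92
merge d(58) and 92: 150
c's leaf is at depth 2, giving a 2-bit codeword.

2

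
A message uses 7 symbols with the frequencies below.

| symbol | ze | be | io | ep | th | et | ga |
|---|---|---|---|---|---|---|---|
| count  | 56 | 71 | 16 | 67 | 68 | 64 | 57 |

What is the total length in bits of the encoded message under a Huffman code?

1126

Merge the two smallest weights repeatedly:
merge io(16) and ze(56): 72
merge ga(57) and et(64): 121
merge ep(67) and th(68): 135
merge be(71) and 72: 143
merge 121 and 135: 256
merge 143 and 256: 399
Total encoded bits = sum of merged weights = 72 + 121 + 135 + 143 + 256 + 399 = 1126.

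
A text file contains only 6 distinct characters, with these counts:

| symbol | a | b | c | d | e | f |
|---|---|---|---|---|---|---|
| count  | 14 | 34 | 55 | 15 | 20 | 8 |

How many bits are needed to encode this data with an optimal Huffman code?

349

Merge the two smallest weights repeatedly:
f(8) + a(14) → 22
d(15) + e(20) → 35
22 + b(34) → 56
35 + c(55) → 90
56 + 90 → 146
Total encoded bits = sum of merged weights = 22 + 35 + 56 + 90 + 146 = 349.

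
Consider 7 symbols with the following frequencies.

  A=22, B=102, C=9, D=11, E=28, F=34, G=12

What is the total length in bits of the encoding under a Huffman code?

502

Greedily combine the two least-frequent nodes:
merge C(9) and D(11): 20
merge G(12) and 20: 32
merge A(22) and E(28): 50
merge 32 and F(34): 66
merge 50 and 66: 116
merge B(102) and 116: 218
Total encoded bits = sum of merged weights = 20 + 32 + 50 + 66 + 116 + 218 = 502.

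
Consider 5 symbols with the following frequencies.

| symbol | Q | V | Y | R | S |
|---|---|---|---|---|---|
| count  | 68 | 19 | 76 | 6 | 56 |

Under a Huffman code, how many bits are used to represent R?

Huffman merges, smallest pair first:
merge R(6) and V(19): 25
merge 25 and S(56): 81
merge Q(68) and Y(76): 144
merge 81 and 144: 225
R's leaf is at depth 3, giving a 3-bit codeword.

3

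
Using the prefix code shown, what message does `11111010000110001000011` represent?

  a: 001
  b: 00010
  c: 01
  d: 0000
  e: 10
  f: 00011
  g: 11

Read left to right; each codeword is recognised as soon as it completes (prefix code):
  11→g | 11→g | 10→e | 10→e | 00011→f | 00010→b | 00011→f
Decoded message: ggeefbf

ggeefbf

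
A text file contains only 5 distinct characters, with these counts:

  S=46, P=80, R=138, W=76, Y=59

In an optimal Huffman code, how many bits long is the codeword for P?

Repeatedly merge the two smallest:
merge S(46) and Y(59): 105
merge W(76) and P(80): 156
merge 105 and R(138): 243
merge 156 and 243: 399
P sits 2 levels below the root, so its codeword is 2 bits.

2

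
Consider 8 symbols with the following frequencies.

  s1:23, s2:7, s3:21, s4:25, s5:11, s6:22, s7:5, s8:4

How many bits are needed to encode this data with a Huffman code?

331

Merge the two smallest weights repeatedly:
s8(4) + s7(5) → 9
s2(7) + 9 → 16
s5(11) + 16 → 27
s3(21) + s6(22) → 43
s1(23) + s4(25) → 48
27 + 43 → 70
48 + 70 → 118
Each symbol's bit-cost is frequency × depth; summing gives 331 bits (equivalently 9 + 16 + 27 + 43 + 48 + 70 + 118).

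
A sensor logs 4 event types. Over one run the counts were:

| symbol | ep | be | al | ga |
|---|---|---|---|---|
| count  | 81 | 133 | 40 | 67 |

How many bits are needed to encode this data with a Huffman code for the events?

616

Greedily combine the two least-frequent nodes:
combine al(40), ga(67) → 107
combine ep(81), 107 → 188
combine be(133), 188 → 321
Total encoded bits = sum of merged weights = 107 + 188 + 321 = 616.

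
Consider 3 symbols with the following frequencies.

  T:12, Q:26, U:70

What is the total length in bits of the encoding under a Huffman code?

Build the Huffman tree bottom-up:
T(12) + Q(26) → 38
38 + U(70) → 108
Each symbol's bit-cost is frequency × depth; summing gives 146 bits (equivalently 38 + 108).

146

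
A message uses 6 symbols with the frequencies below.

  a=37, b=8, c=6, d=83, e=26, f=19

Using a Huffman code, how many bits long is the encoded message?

Greedily combine the two least-frequent nodes:
merge c(6) and b(8): 14
merge 14 and f(19): 33
merge e(26) and 33: 59
merge a(37) and 59: 96
merge d(83) and 96: 179
Each symbol's bit-cost is frequency × depth; summing gives 381 bits (equivalently 14 + 33 + 59 + 96 + 179).

381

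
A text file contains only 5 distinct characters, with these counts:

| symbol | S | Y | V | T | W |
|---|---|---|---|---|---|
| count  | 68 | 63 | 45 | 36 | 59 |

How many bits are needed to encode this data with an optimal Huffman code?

623

Greedily combine the two least-frequent nodes:
T(36) + V(45) → 81
W(59) + Y(63) → 122
S(68) + 81 → 149
122 + 149 → 271
The encoded length is the sum of every internal node's weight: 81 + 122 + 149 + 271 = 623 bits.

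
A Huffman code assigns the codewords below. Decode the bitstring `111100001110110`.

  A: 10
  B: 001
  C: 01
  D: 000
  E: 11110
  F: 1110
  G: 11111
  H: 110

EDFH

Read left to right; each codeword is recognised as soon as it completes (prefix code):
  11110→E | 000→D | 1110→F | 110→H
Decoded message: EDFH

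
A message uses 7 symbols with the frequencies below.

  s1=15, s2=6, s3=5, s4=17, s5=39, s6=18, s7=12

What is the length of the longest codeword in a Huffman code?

4

Merge the two lowest-weight nodes at each step:
combine s3(5), s2(6) → 11
combine 11, s7(12) → 23
combine s1(15), s4(17) → 32
combine s6(18), 23 → 41
combine 32, s5(39) → 71
combine 41, 71 → 112
Maximum depth reached is 4.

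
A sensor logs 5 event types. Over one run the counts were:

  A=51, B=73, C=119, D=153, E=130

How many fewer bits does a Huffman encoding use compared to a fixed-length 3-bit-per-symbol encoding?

402

Fixed-length: 3 bits × 526 symbols = 1578 bits.
Huffman merges:
A(51) + B(73) → 124
C(119) + 124 → 243
E(130) + D(153) → 283
243 + 283 → 526
Huffman total = 124 + 243 + 283 + 526 = 1176 bits.
Saving = 1578 − 1176 = 402 bits.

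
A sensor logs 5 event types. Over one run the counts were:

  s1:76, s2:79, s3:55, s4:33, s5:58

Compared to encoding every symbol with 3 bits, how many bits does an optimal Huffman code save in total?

213

Fixed-length: 3 bits × 301 symbols = 903 bits.
Huffman merges:
combine s4(33), s3(55) → 88
combine s5(58), s1(76) → 134
combine s2(79), 88 → 167
combine 134, 167 → 301
Huffman total = 88 + 134 + 167 + 301 = 690 bits.
Saving = 903 − 690 = 213 bits.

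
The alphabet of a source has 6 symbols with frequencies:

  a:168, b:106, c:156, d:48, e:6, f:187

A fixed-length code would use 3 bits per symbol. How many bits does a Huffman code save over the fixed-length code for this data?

457

Fixed-length: 3 bits × 671 symbols = 2013 bits.
Huffman merges:
merge e(6) and d(48): 54
merge 54 and b(106): 160
merge c(156) and 160: 316
merge a(168) and f(187): 355
merge 316 and 355: 671
Huffman total = 54 + 160 + 316 + 355 + 671 = 1556 bits.
Saving = 2013 − 1556 = 457 bits.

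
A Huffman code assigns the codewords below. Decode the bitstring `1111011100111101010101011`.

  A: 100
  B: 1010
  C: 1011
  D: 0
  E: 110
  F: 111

Read left to right; each codeword is recognised as soon as it completes (prefix code):
  111→F | 1011→C | 100→A | 111→F | 1010→B | 1010→B | 1011→C
Decoded message: FCAFBBC

FCAFBBC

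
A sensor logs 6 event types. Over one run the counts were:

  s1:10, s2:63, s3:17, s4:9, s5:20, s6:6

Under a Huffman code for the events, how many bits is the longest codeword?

Merge the two lowest-weight nodes at each step:
merge s6(6) and s4(9): 15
merge s1(10) and 15: 25
merge s3(17) and s5(20): 37
merge 25 and 37: 62
merge 62 and s2(63): 125
Maximum depth reached is 4.

4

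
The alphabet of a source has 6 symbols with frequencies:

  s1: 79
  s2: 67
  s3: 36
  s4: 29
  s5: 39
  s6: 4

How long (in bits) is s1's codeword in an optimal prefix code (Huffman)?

2

Repeatedly merge the two smallest:
merge s6(4) and s4(29): 33
merge 33 and s3(36): 69
merge s5(39) and s2(67): 106
merge 69 and s1(79): 148
merge 106 and 148: 254
s1 sits 2 levels below the root, so its codeword is 2 bits.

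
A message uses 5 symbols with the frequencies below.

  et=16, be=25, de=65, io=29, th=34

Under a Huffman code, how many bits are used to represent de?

1

Huffman merges, smallest pair first:
et(16) + be(25) → 41
io(29) + th(34) → 63
41 + 63 → 104
de(65) + 104 → 169
de is merged only at the final step, so code length = 1.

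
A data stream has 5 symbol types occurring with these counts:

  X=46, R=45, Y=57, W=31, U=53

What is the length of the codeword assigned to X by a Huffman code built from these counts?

Build the tree from the bottom:
combine W(31), R(45) → 76
combine X(46), U(53) → 99
combine Y(57), 76 → 133
combine 99, 133 → 232
X's leaf is at depth 2, giving a 2-bit codeword.

2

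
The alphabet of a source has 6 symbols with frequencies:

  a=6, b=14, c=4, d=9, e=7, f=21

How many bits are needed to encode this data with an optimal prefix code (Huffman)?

Build the Huffman tree bottom-up:
merge c(4) and a(6): 10
merge e(7) and d(9): 16
merge 10 and b(14): 24
merge 16 and f(21): 37
merge 24 and 37: 61
The encoded length is the sum of every internal node's weight: 10 + 16 + 24 + 37 + 61 = 148 bits.

148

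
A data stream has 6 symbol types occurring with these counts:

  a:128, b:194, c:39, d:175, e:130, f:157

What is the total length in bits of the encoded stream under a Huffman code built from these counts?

2100

Merge the two smallest weights repeatedly:
merge c(39) and a(128): 167
merge e(130) and f(157): 287
merge 167 and d(175): 342
merge b(194) and 287: 481
merge 342 and 481: 823
Each symbol's bit-cost is frequency × depth; summing gives 2100 bits (equivalently 167 + 287 + 342 + 481 + 823).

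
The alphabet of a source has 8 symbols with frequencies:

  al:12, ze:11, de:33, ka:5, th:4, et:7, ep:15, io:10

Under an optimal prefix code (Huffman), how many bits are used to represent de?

Build the tree from the bottom:
th(4) + ka(5) → 9
et(7) + 9 → 16
io(10) + ze(11) → 21
al(12) + ep(15) → 27
16 + 21 → 37
27 + de(33) → 60
37 + 60 → 97
de's leaf is at depth 2, giving a 2-bit codeword.

2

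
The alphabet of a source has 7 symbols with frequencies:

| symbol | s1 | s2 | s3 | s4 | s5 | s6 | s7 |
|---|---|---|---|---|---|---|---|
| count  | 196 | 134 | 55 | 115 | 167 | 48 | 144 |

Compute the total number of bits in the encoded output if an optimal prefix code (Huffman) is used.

2317

Build the Huffman tree bottom-up:
combine s6(48), s3(55) → 103
combine 103, s4(115) → 218
combine s2(134), s7(144) → 278
combine s5(167), s1(196) → 363
combine 218, 278 → 496
combine 363, 496 → 859
The encoded length is the sum of every internal node's weight: 103 + 218 + 278 + 363 + 496 + 859 = 2317 bits.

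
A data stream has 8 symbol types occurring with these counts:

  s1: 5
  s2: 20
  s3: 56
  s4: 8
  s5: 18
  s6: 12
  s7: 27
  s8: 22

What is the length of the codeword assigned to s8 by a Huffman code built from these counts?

3

Huffman merges, smallest pair first:
s1(5) + s4(8) → 13
s6(12) + 13 → 25
s5(18) + s2(20) → 38
s8(22) + 25 → 47
s7(27) + 38 → 65
47 + s3(56) → 103
65 + 103 → 168
s8's leaf is at depth 3, giving a 3-bit codeword.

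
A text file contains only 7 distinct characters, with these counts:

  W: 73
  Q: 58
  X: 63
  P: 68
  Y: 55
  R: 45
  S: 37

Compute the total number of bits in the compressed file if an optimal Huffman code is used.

1124

Greedily combine the two least-frequent nodes:
combine S(37), R(45) → 82
combine Y(55), Q(58) → 113
combine X(63), P(68) → 131
combine W(73), 82 → 155
combine 113, 131 → 244
combine 155, 244 → 399
Each symbol's bit-cost is frequency × depth; summing gives 1124 bits (equivalently 82 + 113 + 131 + 155 + 244 + 399).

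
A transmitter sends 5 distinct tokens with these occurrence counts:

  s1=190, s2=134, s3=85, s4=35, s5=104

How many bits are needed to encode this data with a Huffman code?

Build the Huffman tree bottom-up:
s4(35) + s3(85) → 120
s5(104) + 120 → 224
s2(134) + s1(190) → 324
224 + 324 → 548
The encoded length is the sum of every internal node's weight: 120 + 224 + 324 + 548 = 1216 bits.

1216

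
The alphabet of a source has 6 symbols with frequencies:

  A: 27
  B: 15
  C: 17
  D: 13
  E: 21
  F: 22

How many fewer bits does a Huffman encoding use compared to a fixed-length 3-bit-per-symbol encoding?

Fixed-length: 3 bits × 115 symbols = 345 bits.
Huffman merges:
D(13) + B(15) → 28
C(17) + E(21) → 38
F(22) + A(27) → 49
28 + 38 → 66
49 + 66 → 115
Huffman total = 28 + 38 + 49 + 66 + 115 = 296 bits.
Saving = 345 − 296 = 49 bits.

49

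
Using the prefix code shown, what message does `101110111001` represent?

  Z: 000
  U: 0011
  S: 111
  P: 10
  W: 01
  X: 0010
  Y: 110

PSWYW

Read left to right; each codeword is recognised as soon as it completes (prefix code):
  10→P | 111→S | 01→W | 110→Y | 01→W
Decoded message: PSWYW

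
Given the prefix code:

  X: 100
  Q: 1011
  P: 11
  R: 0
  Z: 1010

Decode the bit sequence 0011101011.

RRPZP

Read left to right; each codeword is recognised as soon as it completes (prefix code):
  0→R | 0→R | 11→P | 1010→Z | 11→P
Decoded message: RRPZP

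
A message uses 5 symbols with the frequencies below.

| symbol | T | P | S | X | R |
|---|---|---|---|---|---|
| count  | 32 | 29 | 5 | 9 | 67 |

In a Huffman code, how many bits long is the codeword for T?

2

Huffman merges, smallest pair first:
S(5) + X(9) → 14
14 + P(29) → 43
T(32) + 43 → 75
R(67) + 75 → 142
T's leaf is at depth 2, giving a 2-bit codeword.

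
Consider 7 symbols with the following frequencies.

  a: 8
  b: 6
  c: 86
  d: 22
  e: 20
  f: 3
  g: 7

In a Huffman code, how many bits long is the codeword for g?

Repeatedly merge the two smallest:
merge f(3) and b(6): 9
merge g(7) and a(8): 15
merge 9 and 15: 24
merge e(20) and d(22): 42
merge 24 and 42: 66
merge 66 and c(86): 152
The subtree containing g is merged 4 times, so code length = 4.

4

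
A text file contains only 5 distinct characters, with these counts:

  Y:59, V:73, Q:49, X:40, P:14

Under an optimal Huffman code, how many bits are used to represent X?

3

Huffman merges, smallest pair first:
P(14) + X(40) → 54
Q(49) + 54 → 103
Y(59) + V(73) → 132
103 + 132 → 235
The subtree containing X is merged 3 times, so code length = 3.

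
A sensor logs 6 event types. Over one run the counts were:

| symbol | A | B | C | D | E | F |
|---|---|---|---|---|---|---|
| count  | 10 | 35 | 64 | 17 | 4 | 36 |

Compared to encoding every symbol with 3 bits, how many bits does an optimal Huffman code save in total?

Fixed-length: 3 bits × 166 symbols = 498 bits.
Huffman merges:
combine E(4), A(10) → 14
combine 14, D(17) → 31
combine 31, B(35) → 66
combine F(36), C(64) → 100
combine 66, 100 → 166
Huffman total = 14 + 31 + 66 + 100 + 166 = 377 bits.
Saving = 498 − 377 = 121 bits.

121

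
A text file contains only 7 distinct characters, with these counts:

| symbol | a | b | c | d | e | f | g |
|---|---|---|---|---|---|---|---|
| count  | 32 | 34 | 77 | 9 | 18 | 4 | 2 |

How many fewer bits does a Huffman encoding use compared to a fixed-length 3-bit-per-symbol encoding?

134

Fixed-length: 3 bits × 176 symbols = 528 bits.
Huffman merges:
g(2) + f(4) → 6
6 + d(9) → 15
15 + e(18) → 33
a(32) + 33 → 65
b(34) + 65 → 99
c(77) + 99 → 176
Huffman total = 6 + 15 + 33 + 65 + 99 + 176 = 394 bits.
Saving = 528 − 394 = 134 bits.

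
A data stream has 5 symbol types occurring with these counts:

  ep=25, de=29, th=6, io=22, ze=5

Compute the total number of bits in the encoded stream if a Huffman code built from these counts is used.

185

Build the Huffman tree bottom-up:
combine ze(5), th(6) → 11
combine 11, io(22) → 33
combine ep(25), de(29) → 54
combine 33, 54 → 87
The encoded length is the sum of every internal node's weight: 11 + 33 + 54 + 87 = 185 bits.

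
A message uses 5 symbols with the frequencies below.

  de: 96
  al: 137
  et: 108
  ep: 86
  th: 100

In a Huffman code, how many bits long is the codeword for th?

Huffman merges, smallest pair first:
combine ep(86), de(96) → 182
combine th(100), et(108) → 208
combine al(137), 182 → 319
combine 208, 319 → 527
th sits 2 levels below the root, so its codeword is 2 bits.

2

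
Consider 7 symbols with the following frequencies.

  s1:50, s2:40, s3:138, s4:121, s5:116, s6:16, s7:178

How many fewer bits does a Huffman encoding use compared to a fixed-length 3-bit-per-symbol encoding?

275

Fixed-length: 3 bits × 659 symbols = 1977 bits.
Huffman merges:
s6(16) + s2(40) → 56
s1(50) + 56 → 106
106 + s5(116) → 222
s4(121) + s3(138) → 259
s7(178) + 222 → 400
259 + 400 → 659
Huffman total = 56 + 106 + 222 + 259 + 400 + 659 = 1702 bits.
Saving = 1977 − 1702 = 275 bits.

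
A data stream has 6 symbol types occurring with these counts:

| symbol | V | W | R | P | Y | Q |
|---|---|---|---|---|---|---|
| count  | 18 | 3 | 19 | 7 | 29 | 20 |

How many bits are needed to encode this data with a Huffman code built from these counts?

230

Build the Huffman tree bottom-up:
combine W(3), P(7) → 10
combine 10, V(18) → 28
combine R(19), Q(20) → 39
combine 28, Y(29) → 57
combine 39, 57 → 96
Total encoded bits = sum of merged weights = 10 + 28 + 39 + 57 + 96 = 230.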